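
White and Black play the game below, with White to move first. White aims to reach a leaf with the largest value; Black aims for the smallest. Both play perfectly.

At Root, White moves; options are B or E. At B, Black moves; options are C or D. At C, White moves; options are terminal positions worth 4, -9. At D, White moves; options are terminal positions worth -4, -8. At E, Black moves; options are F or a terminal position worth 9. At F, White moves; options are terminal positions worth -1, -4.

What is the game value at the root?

C (White): max(4, -9) = 4
D (White): max(-4, -8) = -4
B (Black): min(4, -4) = -4
F (White): max(-1, -4) = -1
E (Black): min(-1, 9) = -1
Root (White): max(-4, -1) = -1

-1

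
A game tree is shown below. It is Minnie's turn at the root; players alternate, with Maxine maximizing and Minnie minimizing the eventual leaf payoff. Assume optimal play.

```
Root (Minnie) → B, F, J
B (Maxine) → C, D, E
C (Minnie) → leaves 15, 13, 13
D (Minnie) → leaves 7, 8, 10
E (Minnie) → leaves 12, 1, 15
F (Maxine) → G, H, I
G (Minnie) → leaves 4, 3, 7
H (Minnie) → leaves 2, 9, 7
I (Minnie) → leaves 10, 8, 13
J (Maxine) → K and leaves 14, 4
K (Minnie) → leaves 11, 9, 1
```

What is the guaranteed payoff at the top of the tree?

C (Minnie): min(15, 13, 13) = 13
D (Minnie): min(7, 8, 10) = 7
E (Minnie): min(12, 1, 15) = 1
B (Maxine): max(13, 7, 1) = 13
G (Minnie): min(4, 3, 7) = 3
H (Minnie): min(2, 9, 7) = 2
I (Minnie): min(10, 8, 13) = 8
F (Maxine): max(3, 2, 8) = 8
K (Minnie): min(11, 9, 1) = 1
J (Maxine): max(1, 14, 4) = 14
Root (Minnie): min(13, 8, 14) = 8

8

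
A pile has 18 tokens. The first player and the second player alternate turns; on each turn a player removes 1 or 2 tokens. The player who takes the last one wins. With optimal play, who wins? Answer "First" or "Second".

Positions where the player to move wins (W) vs loses (L):
i:   0  1  2  3  4  5  6  7  8  9 10 11 12 13 14 15 16 17 18
     L  W  W  L  W  W  L  W  W  L  W  W  L  W  W  L  W  W  L
Position 18 is L, so the second player wins.

Second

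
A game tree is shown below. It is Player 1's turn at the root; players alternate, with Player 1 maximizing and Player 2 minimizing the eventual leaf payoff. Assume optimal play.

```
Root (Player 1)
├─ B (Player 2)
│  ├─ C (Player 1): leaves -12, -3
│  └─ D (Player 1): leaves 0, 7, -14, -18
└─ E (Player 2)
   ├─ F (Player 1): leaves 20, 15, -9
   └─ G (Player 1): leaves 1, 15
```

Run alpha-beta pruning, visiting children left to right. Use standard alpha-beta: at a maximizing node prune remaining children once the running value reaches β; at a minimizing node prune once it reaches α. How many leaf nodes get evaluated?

C [α=-∞,β=+∞]: v=-3
D [α=-∞,β=-3]: v=0 after child 1 ≥ β → β-cutoff, skip 3
B [α=-∞,β=+∞]: v=-3
F [α=-3,β=+∞]: v=20
G [α=-3,β=20]: v=15
E [α=-3,β=+∞]: v=15
Root [α=-∞,β=+∞]: v=15
Leaves evaluated: 8 of 11.

8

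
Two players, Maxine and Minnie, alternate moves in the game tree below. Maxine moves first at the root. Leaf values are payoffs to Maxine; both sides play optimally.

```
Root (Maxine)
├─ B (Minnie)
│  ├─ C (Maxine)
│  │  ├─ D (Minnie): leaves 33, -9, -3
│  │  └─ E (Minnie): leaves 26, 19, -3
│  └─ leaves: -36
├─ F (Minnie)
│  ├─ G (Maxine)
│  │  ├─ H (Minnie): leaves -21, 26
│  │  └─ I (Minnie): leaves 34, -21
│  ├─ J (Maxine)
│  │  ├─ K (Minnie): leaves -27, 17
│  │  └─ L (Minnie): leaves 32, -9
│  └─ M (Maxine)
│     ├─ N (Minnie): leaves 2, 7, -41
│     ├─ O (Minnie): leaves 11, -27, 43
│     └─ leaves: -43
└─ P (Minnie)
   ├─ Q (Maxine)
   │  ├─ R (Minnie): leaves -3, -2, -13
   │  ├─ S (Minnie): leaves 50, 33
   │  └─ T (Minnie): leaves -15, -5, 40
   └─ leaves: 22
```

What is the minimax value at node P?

22

R: min(-3, -2, -13) = -13
S: min(50, 33) = 33
T: min(-15, -5, 40) = -15
Q: max(-13, 33, -15) = 33
P: min(33, 22) = 22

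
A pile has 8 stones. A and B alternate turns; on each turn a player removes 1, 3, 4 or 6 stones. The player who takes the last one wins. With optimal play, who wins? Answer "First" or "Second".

First

Positions where the player to move wins (W) vs loses (L):
i:   0  1  2  3  4  5  6  7  8
     L  W  L  W  W  W  W  L  W
Position 8 is W, so the first player wins.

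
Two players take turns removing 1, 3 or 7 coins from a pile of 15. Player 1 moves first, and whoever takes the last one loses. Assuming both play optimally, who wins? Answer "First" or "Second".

i:   0  1  2  3  4  5  6  7  8  9 10 11 12 13 14 15
     W  L  W  L  W  L  W  L  W  L  W  L  W  L  W  L
Position 15 is L, so the second player wins.

Second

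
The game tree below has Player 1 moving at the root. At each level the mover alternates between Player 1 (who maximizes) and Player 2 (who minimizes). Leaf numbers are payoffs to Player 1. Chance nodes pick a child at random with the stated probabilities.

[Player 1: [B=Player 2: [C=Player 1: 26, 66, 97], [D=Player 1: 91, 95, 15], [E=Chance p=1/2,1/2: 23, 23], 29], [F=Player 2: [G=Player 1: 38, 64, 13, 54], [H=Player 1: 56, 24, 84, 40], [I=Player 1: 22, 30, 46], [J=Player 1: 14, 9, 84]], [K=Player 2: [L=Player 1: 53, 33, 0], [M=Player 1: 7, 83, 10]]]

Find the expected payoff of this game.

53

C (Player 1): max(26, 66, 97) = 97
D (Player 1): max(91, 95, 15) = 95
E (Chance): 1/2·23 + 1/2·23 = 23
B (Player 2): min(97, 95, 23, 29) = 23
G (Player 1): max(38, 64, 13, 54) = 64
H (Player 1): max(56, 24, 84, 40) = 84
I (Player 1): max(22, 30, 46) = 46
J (Player 1): max(14, 9, 84) = 84
F (Player 2): min(64, 84, 46, 84) = 46
L (Player 1): max(53, 33, 0) = 53
M (Player 1): max(7, 83, 10) = 83
K (Player 2): min(53, 83) = 53
Root (Player 1): max(23, 46, 53) = 53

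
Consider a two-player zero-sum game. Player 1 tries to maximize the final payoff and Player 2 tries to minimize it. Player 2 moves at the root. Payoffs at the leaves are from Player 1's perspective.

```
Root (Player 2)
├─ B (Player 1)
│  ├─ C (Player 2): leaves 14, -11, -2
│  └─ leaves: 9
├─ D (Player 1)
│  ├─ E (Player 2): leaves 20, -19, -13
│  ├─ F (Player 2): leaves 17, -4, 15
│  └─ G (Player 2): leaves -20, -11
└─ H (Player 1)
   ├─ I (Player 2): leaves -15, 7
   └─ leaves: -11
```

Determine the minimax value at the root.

C (Player 2): min(14, -11, -2) = -11
B (Player 1): max(-11, 9) = 9
E (Player 2): min(20, -19, -13) = -19
F (Player 2): min(17, -4, 15) = -4
G (Player 2): min(-20, -11) = -20
D (Player 1): max(-19, -4, -20) = -4
I (Player 2): min(-15, 7) = -15
H (Player 1): max(-15, -11) = -11
Root (Player 2): min(9, -4, -11) = -11

-11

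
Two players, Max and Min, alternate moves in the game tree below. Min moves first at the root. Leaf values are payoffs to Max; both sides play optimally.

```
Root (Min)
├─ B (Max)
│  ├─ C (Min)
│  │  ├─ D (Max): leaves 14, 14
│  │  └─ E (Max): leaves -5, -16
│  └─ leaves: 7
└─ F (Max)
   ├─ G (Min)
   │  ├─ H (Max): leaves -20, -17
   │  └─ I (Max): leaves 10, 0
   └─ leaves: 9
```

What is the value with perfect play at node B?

D: max(14, 14) = 14
E: max(-5, -16) = -5
C: min(14, -5) = -5
B: max(-5, 7) = 7

7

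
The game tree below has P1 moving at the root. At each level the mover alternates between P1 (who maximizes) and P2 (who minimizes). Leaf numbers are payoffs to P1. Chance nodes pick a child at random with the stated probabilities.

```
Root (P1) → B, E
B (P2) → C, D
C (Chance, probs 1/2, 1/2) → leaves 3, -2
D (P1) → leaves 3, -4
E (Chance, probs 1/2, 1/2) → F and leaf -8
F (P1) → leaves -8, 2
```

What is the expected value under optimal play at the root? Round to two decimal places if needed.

C (Chance): 1/2·3 + 1/2·-2 = 0.5
D (P1): max(3, -4) = 3
B (P2): min(0.5, 3) = 0.5
F (P1): max(-8, 2) = 2
E (Chance): 1/2·2 + 1/2·-8 = -3
Root (P1): max(0.5, -3) = 0.5

0.5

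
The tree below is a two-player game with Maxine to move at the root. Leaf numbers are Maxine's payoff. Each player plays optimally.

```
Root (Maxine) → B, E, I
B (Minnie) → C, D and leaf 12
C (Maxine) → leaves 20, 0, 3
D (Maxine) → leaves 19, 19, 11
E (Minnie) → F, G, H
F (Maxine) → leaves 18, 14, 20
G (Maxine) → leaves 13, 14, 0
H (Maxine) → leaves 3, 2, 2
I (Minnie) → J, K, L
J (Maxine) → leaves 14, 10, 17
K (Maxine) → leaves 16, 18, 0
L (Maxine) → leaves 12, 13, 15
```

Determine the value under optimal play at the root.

C (Maxine): max(20, 0, 3) = 20
D (Maxine): max(19, 19, 11) = 19
B (Minnie): min(20, 19, 12) = 12
F (Maxine): max(18, 14, 20) = 20
G (Maxine): max(13, 14, 0) = 14
H (Maxine): max(3, 2, 2) = 3
E (Minnie): min(20, 14, 3) = 3
J (Maxine): max(14, 10, 17) = 17
K (Maxine): max(16, 18, 0) = 18
L (Maxine): max(12, 13, 15) = 15
I (Minnie): min(17, 18, 15) = 15
Root (Maxine): max(12, 3, 15) = 15

15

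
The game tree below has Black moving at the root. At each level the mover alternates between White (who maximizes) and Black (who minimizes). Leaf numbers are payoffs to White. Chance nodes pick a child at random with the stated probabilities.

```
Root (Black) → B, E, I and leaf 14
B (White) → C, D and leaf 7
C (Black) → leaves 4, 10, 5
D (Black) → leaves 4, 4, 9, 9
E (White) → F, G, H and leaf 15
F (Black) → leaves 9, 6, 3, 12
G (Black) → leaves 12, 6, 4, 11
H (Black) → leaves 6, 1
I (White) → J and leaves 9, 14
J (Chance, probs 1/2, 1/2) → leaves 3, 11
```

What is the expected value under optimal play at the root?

7

C (Black): min(4, 10, 5) = 4
D (Black): min(4, 4, 9, 9) = 4
B (White): max(4, 4, 7) = 7
F (Black): min(9, 6, 3, 12) = 3
G (Black): min(12, 6, 4, 11) = 4
H (Black): min(6, 1) = 1
E (White): max(3, 4, 1, 15) = 15
J (Chance): 1/2·3 + 1/2·11 = 7
I (White): max(7, 9, 14) = 14
Root (Black): min(7, 15, 14, 14) = 7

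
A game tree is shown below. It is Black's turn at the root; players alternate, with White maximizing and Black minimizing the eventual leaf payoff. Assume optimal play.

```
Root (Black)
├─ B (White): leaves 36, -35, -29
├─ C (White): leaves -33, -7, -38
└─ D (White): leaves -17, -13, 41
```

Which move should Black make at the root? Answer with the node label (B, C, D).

B (White): max(36, -35, -29) = 36
C (White): max(-33, -7, -38) = -7
D (White): max(-17, -13, 41) = 41
Root (Black): min(36, -7, 41) = -7
Black picks the child with the lowest value: C (value -7).

C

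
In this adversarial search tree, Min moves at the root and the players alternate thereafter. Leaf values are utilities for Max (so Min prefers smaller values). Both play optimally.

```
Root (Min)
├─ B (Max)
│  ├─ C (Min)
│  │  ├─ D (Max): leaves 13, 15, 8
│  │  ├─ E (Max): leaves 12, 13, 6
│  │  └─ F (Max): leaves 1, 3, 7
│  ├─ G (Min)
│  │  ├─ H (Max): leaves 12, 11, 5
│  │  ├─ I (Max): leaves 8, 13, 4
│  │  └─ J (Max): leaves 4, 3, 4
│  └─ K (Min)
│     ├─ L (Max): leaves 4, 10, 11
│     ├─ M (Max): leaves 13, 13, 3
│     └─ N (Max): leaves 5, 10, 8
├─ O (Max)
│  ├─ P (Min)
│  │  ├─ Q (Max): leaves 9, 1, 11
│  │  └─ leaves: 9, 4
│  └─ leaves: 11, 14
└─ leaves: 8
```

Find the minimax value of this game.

8

D (Max): max(13, 15, 8) = 15
E (Max): max(12, 13, 6) = 13
F (Max): max(1, 3, 7) = 7
C (Min): min(15, 13, 7) = 7
H (Max): max(12, 11, 5) = 12
I (Max): max(8, 13, 4) = 13
J (Max): max(4, 3, 4) = 4
G (Min): min(12, 13, 4) = 4
L (Max): max(4, 10, 11) = 11
M (Max): max(13, 13, 3) = 13
N (Max): max(5, 10, 8) = 10
K (Min): min(11, 13, 10) = 10
B (Max): max(7, 4, 10) = 10
Q (Max): max(9, 1, 11) = 11
P (Min): min(11, 9, 4) = 4
O (Max): max(4, 11, 14) = 14
Root (Min): min(10, 14, 8) = 8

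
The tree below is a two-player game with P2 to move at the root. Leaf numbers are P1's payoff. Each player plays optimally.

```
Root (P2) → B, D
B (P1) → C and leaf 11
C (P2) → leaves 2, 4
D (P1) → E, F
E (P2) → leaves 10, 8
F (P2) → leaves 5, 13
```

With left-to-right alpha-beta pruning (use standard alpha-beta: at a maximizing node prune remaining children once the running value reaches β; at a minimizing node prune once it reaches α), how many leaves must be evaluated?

6

C [α=-∞,β=+∞]: v=2
B [α=-∞,β=+∞]: v=11
E [α=-∞,β=11]: v=8
F [α=8,β=11]: v=5 after child 1 ≤ α → α-cutoff, skip 1
D [α=-∞,β=11]: v=8
Root [α=-∞,β=+∞]: v=8
Leaves evaluated: 6 of 7.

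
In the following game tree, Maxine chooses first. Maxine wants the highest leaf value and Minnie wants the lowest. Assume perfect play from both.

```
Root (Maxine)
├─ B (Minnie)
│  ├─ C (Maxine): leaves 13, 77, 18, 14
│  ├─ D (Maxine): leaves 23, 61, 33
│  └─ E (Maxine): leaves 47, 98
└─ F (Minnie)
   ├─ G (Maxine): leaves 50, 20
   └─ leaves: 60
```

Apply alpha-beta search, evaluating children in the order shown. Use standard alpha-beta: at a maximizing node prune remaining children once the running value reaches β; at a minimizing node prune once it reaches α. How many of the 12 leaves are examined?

11

C [α=-∞,β=+∞]: v=77
D [α=-∞,β=77]: v=61
E [α=-∞,β=61]: v=98
B [α=-∞,β=+∞]: v=61
G [α=61,β=+∞]: v=50
F [α=61,β=+∞]: v=50 after child 1 ≤ α → α-cutoff, skip 1
Root [α=-∞,β=+∞]: v=61
Leaves evaluated: 11 of 12.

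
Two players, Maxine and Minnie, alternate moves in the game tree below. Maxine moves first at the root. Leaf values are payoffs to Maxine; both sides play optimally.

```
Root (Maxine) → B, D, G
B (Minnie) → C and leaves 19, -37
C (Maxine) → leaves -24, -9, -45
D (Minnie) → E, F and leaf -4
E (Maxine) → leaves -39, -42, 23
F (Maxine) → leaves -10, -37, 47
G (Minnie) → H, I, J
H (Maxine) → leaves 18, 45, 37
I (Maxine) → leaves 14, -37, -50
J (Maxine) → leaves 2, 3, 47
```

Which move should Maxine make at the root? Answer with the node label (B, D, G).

C (Maxine): max(-24, -9, -45) = -9
B (Minnie): min(-9, 19, -37) = -37
E (Maxine): max(-39, -42, 23) = 23
F (Maxine): max(-10, -37, 47) = 47
D (Minnie): min(23, 47, -4) = -4
H (Maxine): max(18, 45, 37) = 45
I (Maxine): max(14, -37, -50) = 14
J (Maxine): max(2, 3, 47) = 47
G (Minnie): min(45, 14, 47) = 14
Root (Maxine): max(-37, -4, 14) = 14
Maxine picks the child with the highest value: G (value 14).

G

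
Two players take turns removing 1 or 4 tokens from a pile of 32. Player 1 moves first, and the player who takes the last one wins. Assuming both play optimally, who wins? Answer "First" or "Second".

Second

W/L table (W = player to move can force a win):
i:   0  1  2  3  4  5  6  7  8  9 10 11 12 13 14 15 16 17 18 19 20 21 22 23 24 25 26 27 28 29 30 31 32
     L  W  L  W  W  L  W  L  W  W  L  W  L  W  W  L  W  L  W  W  L  W  L  W  W  L  W  L  W  W  L  W  L
Position 32 is L, so the second player wins.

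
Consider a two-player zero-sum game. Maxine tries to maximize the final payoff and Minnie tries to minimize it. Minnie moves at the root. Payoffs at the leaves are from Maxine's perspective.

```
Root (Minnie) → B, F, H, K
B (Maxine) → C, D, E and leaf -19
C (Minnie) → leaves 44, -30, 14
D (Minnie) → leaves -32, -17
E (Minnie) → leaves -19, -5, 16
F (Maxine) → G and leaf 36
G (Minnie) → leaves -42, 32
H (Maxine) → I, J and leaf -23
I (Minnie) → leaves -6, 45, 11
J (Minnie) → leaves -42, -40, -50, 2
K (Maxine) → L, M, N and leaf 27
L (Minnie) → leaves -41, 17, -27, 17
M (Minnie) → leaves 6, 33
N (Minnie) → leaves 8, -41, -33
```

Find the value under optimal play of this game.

C (Minnie): min(44, -30, 14) = -30
D (Minnie): min(-32, -17) = -32
E (Minnie): min(-19, -5, 16) = -19
B (Maxine): max(-30, -32, -19, -19) = -19
G (Minnie): min(-42, 32) = -42
F (Maxine): max(-42, 36) = 36
I (Minnie): min(-6, 45, 11) = -6
J (Minnie): min(-42, -40, -50, 2) = -50
H (Maxine): max(-6, -50, -23) = -6
L (Minnie): min(-41, 17, -27, 17) = -41
M (Minnie): min(6, 33) = 6
N (Minnie): min(8, -41, -33) = -41
K (Maxine): max(-41, 6, -41, 27) = 27
Root (Minnie): min(-19, 36, -6, 27) = -19

-19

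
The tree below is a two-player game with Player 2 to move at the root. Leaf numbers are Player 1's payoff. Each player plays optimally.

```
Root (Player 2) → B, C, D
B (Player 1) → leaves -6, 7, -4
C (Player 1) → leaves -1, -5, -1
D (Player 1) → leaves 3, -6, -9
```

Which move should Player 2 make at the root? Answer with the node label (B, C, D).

C

B (Player 1): max(-6, 7, -4) = 7
C (Player 1): max(-1, -5, -1) = -1
D (Player 1): max(3, -6, -9) = 3
Root (Player 2): min(7, -1, 3) = -1
Player 2 picks the child with the lowest value: C (value -1).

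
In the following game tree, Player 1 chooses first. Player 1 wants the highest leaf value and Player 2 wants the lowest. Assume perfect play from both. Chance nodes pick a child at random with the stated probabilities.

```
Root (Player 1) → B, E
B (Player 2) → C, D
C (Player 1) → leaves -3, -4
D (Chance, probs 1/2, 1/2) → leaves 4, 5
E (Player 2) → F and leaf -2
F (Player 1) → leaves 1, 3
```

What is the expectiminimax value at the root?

C (Player 1): max(-3, -4) = -3
D (Chance): 1/2·4 + 1/2·5 = 4.5
B (Player 2): min(-3, 4.5) = -3
F (Player 1): max(1, 3) = 3
E (Player 2): min(3, -2) = -2
Root (Player 1): max(-3, -2) = -2

-2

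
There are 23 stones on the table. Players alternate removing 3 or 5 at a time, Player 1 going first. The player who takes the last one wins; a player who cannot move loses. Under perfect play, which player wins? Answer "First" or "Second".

First

Positions where the player to move wins (W) vs loses (L):
i:   0  1  2  3  4  5  6  7  8  9 10 11 12 13 14 15 16 17 18 19 20 21 22 23
     L  L  L  W  W  W  W  W  L  L  L  W  W  W  W  W  L  L  L  W  W  W  W  W
Position 23 is W, so the first player wins.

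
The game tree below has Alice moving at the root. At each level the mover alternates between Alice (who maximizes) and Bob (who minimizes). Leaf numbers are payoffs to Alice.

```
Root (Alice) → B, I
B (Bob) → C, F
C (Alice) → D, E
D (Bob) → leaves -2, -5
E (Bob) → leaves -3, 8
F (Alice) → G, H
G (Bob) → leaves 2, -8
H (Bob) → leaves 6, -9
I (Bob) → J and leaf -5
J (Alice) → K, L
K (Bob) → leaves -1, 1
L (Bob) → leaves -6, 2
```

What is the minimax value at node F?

G: min(2, -8) = -8
H: min(6, -9) = -9
F: max(-8, -9) = -8

-8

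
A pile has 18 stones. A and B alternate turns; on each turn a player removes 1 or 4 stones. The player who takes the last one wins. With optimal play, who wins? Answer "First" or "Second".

First

Compute winning (W) and losing (L) positions by backward induction:
i:   0  1  2  3  4  5  6  7  8  9 10 11 12 13 14 15 16 17 18
     L  W  L  W  W  L  W  L  W  W  L  W  L  W  W  L  W  L  W
Position 18 is W, so the first player wins.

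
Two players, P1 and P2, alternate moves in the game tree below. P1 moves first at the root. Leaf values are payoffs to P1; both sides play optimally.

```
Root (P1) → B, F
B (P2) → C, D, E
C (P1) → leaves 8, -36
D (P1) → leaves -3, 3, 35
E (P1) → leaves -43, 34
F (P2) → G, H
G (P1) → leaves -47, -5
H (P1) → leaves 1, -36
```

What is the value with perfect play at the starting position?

C (P1): max(8, -36) = 8
D (P1): max(-3, 3, 35) = 35
E (P1): max(-43, 34) = 34
B (P2): min(8, 35, 34) = 8
G (P1): max(-47, -5) = -5
H (P1): max(1, -36) = 1
F (P2): min(-5, 1) = -5
Root (P1): max(8, -5) = 8

8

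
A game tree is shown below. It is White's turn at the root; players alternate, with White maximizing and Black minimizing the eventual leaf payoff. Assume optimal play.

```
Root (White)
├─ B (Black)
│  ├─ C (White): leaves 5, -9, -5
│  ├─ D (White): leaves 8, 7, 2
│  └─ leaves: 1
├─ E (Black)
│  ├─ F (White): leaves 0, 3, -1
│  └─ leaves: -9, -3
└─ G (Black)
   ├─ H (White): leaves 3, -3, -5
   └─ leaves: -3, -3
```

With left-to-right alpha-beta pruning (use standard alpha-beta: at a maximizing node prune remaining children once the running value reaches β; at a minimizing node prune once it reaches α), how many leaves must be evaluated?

13

C [α=-∞,β=+∞]: v=5
D [α=-∞,β=5]: v=8 after child 1 ≥ β → β-cutoff, skip 2
B [α=-∞,β=+∞]: v=1
F [α=1,β=+∞]: v=3
E [α=1,β=+∞]: v=-9 after child 2 ≤ α → α-cutoff, skip 1
H [α=1,β=+∞]: v=3
G [α=1,β=+∞]: v=-3 after child 2 ≤ α → α-cutoff, skip 1
Root [α=-∞,β=+∞]: v=1
Leaves evaluated: 13 of 17.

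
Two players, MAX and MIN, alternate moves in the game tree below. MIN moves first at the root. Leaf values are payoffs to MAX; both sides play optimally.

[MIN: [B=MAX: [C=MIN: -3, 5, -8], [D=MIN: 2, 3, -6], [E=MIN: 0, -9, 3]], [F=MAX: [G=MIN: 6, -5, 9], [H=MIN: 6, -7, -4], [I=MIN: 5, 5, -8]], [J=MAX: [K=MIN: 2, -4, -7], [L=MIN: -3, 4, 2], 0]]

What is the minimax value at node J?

0

K: min(2, -4, -7) = -7
L: min(-3, 4, 2) = -3
J: max(-7, -3, 0) = 0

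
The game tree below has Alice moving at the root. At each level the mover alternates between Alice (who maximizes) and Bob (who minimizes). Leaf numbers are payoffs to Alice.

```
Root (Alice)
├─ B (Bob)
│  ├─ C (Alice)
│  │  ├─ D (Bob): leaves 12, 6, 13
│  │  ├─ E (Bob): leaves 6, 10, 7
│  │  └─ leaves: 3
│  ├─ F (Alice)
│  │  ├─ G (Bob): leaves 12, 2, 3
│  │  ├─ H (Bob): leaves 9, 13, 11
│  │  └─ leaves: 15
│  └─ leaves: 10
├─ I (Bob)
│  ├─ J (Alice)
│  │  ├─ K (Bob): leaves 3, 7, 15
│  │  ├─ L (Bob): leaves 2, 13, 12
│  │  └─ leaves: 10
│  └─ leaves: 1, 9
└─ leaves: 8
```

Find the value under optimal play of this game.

8

D (Bob): min(12, 6, 13) = 6
E (Bob): min(6, 10, 7) = 6
C (Alice): max(6, 6, 3) = 6
G (Bob): min(12, 2, 3) = 2
H (Bob): min(9, 13, 11) = 9
F (Alice): max(2, 9, 15) = 15
B (Bob): min(6, 15, 10) = 6
K (Bob): min(3, 7, 15) = 3
L (Bob): min(2, 13, 12) = 2
J (Alice): max(3, 2, 10) = 10
I (Bob): min(10, 1, 9) = 1
Root (Alice): max(6, 1, 8) = 8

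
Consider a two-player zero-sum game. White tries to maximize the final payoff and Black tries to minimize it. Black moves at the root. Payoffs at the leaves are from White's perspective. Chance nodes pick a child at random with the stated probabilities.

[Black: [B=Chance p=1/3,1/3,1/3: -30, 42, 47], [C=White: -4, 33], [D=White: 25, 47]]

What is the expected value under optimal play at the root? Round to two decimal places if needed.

19.67

B (Chance): 1/3·-30 + 1/3·42 + 1/3·47 = 19.67
C (White): max(-4, 33) = 33
D (White): max(25, 47) = 47
Root (Black): min(19.67, 33, 47) = 19.67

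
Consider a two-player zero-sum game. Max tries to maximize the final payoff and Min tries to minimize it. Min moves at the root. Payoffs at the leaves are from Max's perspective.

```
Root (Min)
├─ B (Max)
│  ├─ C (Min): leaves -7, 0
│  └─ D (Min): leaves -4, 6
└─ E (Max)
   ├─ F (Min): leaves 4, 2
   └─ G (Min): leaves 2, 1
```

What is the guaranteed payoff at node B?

C: min(-7, 0) = -7
D: min(-4, 6) = -4
B: max(-7, -4) = -4

-4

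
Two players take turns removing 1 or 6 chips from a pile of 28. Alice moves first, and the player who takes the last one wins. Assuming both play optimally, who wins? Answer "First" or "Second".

Positions where the player to move wins (W) vs loses (L):
i:   0  1  2  3  4  5  6  7  8  9 10 11 12 13 14 15 16 17 18 19 20 21 22 23 24 25 26 27 28
     L  W  L  W  L  W  W  L  W  L  W  L  W  W  L  W  L  W  L  W  W  L  W  L  W  L  W  W  L
Position 28 is L, so the second player wins.

Second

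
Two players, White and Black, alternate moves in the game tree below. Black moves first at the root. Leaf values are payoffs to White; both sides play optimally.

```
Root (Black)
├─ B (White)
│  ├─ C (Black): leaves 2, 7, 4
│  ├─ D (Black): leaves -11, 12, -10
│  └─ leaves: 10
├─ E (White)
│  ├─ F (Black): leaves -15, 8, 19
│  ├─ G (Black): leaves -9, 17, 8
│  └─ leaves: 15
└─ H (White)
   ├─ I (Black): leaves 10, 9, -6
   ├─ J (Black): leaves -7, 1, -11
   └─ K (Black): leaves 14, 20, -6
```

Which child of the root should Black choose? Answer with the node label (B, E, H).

C (Black): min(2, 7, 4) = 2
D (Black): min(-11, 12, -10) = -11
B (White): max(2, -11, 10) = 10
F (Black): min(-15, 8, 19) = -15
G (Black): min(-9, 17, 8) = -9
E (White): max(-15, -9, 15) = 15
I (Black): min(10, 9, -6) = -6
J (Black): min(-7, 1, -11) = -11
K (Black): min(14, 20, -6) = -6
H (White): max(-6, -11, -6) = -6
Root (Black): min(10, 15, -6) = -6
Black picks the child with the lowest value: H (value -6).

H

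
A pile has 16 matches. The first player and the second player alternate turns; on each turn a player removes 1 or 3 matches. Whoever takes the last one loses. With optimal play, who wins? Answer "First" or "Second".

First

Mark each pile size as W (mover wins) or L (mover loses):
i:   0  1  2  3  4  5  6  7  8  9 10 11 12 13 14 15 16
     W  L  W  L  W  L  W  L  W  L  W  L  W  L  W  L  W
Position 16 is W, so the first player wins.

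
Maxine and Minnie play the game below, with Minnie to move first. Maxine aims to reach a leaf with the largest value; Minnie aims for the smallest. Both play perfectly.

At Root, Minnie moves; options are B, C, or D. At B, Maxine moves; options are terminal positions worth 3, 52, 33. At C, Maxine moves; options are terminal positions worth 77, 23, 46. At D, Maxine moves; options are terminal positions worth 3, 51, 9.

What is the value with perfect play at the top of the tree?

51

B (Maxine): max(3, 52, 33) = 52
C (Maxine): max(77, 23, 46) = 77
D (Maxine): max(3, 51, 9) = 51
Root (Minnie): min(52, 77, 51) = 51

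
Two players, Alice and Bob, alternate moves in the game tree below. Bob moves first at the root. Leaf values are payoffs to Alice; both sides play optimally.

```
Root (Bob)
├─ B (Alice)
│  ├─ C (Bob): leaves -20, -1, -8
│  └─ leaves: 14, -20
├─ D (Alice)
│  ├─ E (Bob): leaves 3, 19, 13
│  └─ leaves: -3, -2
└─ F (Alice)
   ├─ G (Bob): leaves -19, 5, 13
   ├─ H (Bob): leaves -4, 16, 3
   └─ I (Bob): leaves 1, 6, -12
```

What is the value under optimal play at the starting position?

C (Bob): min(-20, -1, -8) = -20
B (Alice): max(-20, 14, -20) = 14
E (Bob): min(3, 19, 13) = 3
D (Alice): max(3, -3, -2) = 3
G (Bob): min(-19, 5, 13) = -19
H (Bob): min(-4, 16, 3) = -4
I (Bob): min(1, 6, -12) = -12
F (Alice): max(-19, -4, -12) = -4
Root (Bob): min(14, 3, -4) = -4

-4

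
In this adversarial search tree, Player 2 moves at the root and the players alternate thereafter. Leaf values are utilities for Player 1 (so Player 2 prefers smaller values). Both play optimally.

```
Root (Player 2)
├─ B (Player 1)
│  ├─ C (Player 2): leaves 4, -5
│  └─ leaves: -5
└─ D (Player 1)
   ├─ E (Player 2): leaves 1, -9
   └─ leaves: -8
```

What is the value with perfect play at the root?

C (Player 2): min(4, -5) = -5
B (Player 1): max(-5, -5) = -5
E (Player 2): min(1, -9) = -9
D (Player 1): max(-9, -8) = -8
Root (Player 2): min(-5, -8) = -8

-8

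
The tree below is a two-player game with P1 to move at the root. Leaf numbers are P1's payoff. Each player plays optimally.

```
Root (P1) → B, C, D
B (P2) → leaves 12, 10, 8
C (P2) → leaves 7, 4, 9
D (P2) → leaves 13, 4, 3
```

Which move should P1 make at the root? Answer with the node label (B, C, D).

B

B (P2): min(12, 10, 8) = 8
C (P2): min(7, 4, 9) = 4
D (P2): min(13, 4, 3) = 3
Root (P1): max(8, 4, 3) = 8
P1 picks the child with the highest value: B (value 8).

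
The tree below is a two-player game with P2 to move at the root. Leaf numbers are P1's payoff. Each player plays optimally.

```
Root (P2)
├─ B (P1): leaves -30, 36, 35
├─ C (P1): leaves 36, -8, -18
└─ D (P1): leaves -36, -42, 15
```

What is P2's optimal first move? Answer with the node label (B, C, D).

D

B (P1): max(-30, 36, 35) = 36
C (P1): max(36, -8, -18) = 36
D (P1): max(-36, -42, 15) = 15
Root (P2): min(36, 36, 15) = 15
P2 picks the child with the lowest value: D (value 15).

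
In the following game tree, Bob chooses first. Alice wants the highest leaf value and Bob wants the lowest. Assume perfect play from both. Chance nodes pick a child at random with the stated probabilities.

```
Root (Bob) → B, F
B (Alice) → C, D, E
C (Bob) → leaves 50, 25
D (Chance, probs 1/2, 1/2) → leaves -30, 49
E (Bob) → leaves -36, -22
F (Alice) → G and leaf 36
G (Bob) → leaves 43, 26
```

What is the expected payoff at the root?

C (Bob): min(50, 25) = 25
D (Chance): 1/2·-30 + 1/2·49 = 9.5
E (Bob): min(-36, -22) = -36
B (Alice): max(25, 9.5, -36) = 25
G (Bob): min(43, 26) = 26
F (Alice): max(26, 36) = 36
Root (Bob): min(25, 36) = 25

25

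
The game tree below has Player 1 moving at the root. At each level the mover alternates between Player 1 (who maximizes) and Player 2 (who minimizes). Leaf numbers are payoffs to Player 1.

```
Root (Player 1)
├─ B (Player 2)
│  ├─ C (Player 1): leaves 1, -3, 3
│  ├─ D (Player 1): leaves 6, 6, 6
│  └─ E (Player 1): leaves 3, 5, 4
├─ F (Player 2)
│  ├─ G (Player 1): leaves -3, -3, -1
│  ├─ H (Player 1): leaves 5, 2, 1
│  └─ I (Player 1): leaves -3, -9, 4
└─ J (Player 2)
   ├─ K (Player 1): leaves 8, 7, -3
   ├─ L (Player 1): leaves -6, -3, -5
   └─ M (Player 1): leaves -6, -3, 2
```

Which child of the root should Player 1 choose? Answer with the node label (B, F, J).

C (Player 1): max(1, -3, 3) = 3
D (Player 1): max(6, 6, 6) = 6
E (Player 1): max(3, 5, 4) = 5
B (Player 2): min(3, 6, 5) = 3
G (Player 1): max(-3, -3, -1) = -1
H (Player 1): max(5, 2, 1) = 5
I (Player 1): max(-3, -9, 4) = 4
F (Player 2): min(-1, 5, 4) = -1
K (Player 1): max(8, 7, -3) = 8
L (Player 1): max(-6, -3, -5) = -3
M (Player 1): max(-6, -3, 2) = 2
J (Player 2): min(8, -3, 2) = -3
Root (Player 1): max(3, -1, -3) = 3
Player 1 picks the child with the highest value: B (value 3).

B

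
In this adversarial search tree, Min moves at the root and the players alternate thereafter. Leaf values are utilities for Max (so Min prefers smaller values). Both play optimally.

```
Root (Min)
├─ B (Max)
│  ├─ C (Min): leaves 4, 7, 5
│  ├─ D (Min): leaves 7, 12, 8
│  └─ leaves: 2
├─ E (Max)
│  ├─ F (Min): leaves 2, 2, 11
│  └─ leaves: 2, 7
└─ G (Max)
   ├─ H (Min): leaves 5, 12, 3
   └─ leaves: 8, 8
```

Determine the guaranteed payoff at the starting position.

7

C (Min): min(4, 7, 5) = 4
D (Min): min(7, 12, 8) = 7
B (Max): max(4, 7, 2) = 7
F (Min): min(2, 2, 11) = 2
E (Max): max(2, 2, 7) = 7
H (Min): min(5, 12, 3) = 3
G (Max): max(3, 8, 8) = 8
Root (Min): min(7, 7, 8) = 7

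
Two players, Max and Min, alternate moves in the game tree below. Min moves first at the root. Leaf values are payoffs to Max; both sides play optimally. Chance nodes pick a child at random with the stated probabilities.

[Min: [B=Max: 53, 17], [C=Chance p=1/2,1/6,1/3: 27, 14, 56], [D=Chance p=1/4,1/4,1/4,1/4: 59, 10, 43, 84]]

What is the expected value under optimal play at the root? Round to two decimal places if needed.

B (Max): max(53, 17) = 53
C (Chance): 1/2·27 + 1/6·14 + 1/3·56 = 34.5
D (Chance): 1/4·59 + 1/4·10 + 1/4·43 + 1/4·84 = 49
Root (Min): min(53, 34.5, 49) = 34.5

34.5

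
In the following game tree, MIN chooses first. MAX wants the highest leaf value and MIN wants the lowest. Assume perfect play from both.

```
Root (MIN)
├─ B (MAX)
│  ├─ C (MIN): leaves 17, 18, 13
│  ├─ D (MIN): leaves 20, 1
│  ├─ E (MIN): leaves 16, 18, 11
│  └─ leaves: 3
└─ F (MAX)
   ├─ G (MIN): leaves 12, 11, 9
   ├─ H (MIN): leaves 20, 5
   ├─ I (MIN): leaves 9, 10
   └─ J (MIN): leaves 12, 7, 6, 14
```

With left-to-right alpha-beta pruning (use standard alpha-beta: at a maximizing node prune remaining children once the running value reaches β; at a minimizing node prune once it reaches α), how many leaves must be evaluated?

C [α=-∞,β=+∞]: v=13
D [α=13,β=+∞]: v=1
E [α=13,β=+∞]: v=11
B [α=-∞,β=+∞]: v=13
G [α=-∞,β=13]: v=9
H [α=9,β=13]: v=5
I [α=9,β=13]: v=9 after child 1 ≤ α → α-cutoff, skip 1
J [α=9,β=13]: v=7 after child 2 ≤ α → α-cutoff, skip 2
F [α=-∞,β=13]: v=9
Root [α=-∞,β=+∞]: v=9
Leaves evaluated: 17 of 20.

17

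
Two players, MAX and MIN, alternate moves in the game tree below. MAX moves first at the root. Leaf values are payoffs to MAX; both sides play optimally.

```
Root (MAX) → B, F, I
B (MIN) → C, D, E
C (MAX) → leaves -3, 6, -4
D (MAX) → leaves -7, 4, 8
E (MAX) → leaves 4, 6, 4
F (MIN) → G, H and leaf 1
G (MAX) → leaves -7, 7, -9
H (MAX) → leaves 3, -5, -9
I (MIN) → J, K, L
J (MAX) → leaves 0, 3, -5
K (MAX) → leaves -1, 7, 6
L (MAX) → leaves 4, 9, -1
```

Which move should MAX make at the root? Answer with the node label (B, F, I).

B

C (MAX): max(-3, 6, -4) = 6
D (MAX): max(-7, 4, 8) = 8
E (MAX): max(4, 6, 4) = 6
B (MIN): min(6, 8, 6) = 6
G (MAX): max(-7, 7, -9) = 7
H (MAX): max(3, -5, -9) = 3
F (MIN): min(7, 3, 1) = 1
J (MAX): max(0, 3, -5) = 3
K (MAX): max(-1, 7, 6) = 7
L (MAX): max(4, 9, -1) = 9
I (MIN): min(3, 7, 9) = 3
Root (MAX): max(6, 1, 3) = 6
MAX picks the child with the highest value: B (value 6).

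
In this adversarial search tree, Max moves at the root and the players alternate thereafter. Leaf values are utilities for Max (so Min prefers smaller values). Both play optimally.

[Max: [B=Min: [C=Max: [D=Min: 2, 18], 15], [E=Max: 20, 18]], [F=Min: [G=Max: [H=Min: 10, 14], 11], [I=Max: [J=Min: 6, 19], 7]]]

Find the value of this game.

D (Min): min(2, 18) = 2
C (Max): max(2, 15) = 15
E (Max): max(20, 18) = 20
B (Min): min(15, 20) = 15
H (Min): min(10, 14) = 10
G (Max): max(10, 11) = 11
J (Min): min(6, 19) = 6
I (Max): max(6, 7) = 7
F (Min): min(11, 7) = 7
Root (Max): max(15, 7) = 15

15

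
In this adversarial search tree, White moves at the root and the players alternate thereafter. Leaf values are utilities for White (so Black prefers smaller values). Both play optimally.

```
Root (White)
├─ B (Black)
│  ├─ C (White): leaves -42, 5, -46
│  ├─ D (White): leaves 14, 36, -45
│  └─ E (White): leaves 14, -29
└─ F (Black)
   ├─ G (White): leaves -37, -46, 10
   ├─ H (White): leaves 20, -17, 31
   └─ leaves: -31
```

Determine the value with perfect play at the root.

5

C (White): max(-42, 5, -46) = 5
D (White): max(14, 36, -45) = 36
E (White): max(14, -29) = 14
B (Black): min(5, 36, 14) = 5
G (White): max(-37, -46, 10) = 10
H (White): max(20, -17, 31) = 31
F (Black): min(10, 31, -31) = -31
Root (White): max(5, -31) = 5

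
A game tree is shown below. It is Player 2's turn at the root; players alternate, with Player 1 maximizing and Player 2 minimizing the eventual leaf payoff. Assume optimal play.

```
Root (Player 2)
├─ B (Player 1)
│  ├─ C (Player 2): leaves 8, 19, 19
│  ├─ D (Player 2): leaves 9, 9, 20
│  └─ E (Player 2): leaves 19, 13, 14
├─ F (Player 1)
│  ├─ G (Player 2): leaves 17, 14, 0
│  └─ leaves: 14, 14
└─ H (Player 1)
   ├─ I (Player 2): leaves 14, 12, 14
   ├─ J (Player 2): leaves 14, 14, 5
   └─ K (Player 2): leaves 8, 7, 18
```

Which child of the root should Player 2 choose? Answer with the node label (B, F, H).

H

C (Player 2): min(8, 19, 19) = 8
D (Player 2): min(9, 9, 20) = 9
E (Player 2): min(19, 13, 14) = 13
B (Player 1): max(8, 9, 13) = 13
G (Player 2): min(17, 14, 0) = 0
F (Player 1): max(0, 14, 14) = 14
I (Player 2): min(14, 12, 14) = 12
J (Player 2): min(14, 14, 5) = 5
K (Player 2): min(8, 7, 18) = 7
H (Player 1): max(12, 5, 7) = 12
Root (Player 2): min(13, 14, 12) = 12
Player 2 picks the child with the lowest value: H (value 12).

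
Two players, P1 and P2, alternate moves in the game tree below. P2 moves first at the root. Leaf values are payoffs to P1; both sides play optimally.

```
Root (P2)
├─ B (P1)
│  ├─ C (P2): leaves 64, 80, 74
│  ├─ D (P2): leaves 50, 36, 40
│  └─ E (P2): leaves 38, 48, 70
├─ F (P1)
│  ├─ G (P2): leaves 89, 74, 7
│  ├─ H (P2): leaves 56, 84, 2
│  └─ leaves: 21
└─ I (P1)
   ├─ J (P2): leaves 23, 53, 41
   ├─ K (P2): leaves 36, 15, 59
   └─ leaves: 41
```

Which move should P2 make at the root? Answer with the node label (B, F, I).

C (P2): min(64, 80, 74) = 64
D (P2): min(50, 36, 40) = 36
E (P2): min(38, 48, 70) = 38
B (P1): max(64, 36, 38) = 64
G (P2): min(89, 74, 7) = 7
H (P2): min(56, 84, 2) = 2
F (P1): max(7, 2, 21) = 21
J (P2): min(23, 53, 41) = 23
K (P2): min(36, 15, 59) = 15
I (P1): max(23, 15, 41) = 41
Root (P2): min(64, 21, 41) = 21
P2 picks the child with the lowest value: F (value 21).

F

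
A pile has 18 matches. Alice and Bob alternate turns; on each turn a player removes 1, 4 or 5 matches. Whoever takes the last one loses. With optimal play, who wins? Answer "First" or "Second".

First

i:   0  1  2  3  4  5  6  7  8  9 10 11 12 13 14 15 16 17 18
     W  L  W  L  W  W  W  W  W  L  W  L  W  W  W  W  W  L  W
Position 18 is W, so the first player wins.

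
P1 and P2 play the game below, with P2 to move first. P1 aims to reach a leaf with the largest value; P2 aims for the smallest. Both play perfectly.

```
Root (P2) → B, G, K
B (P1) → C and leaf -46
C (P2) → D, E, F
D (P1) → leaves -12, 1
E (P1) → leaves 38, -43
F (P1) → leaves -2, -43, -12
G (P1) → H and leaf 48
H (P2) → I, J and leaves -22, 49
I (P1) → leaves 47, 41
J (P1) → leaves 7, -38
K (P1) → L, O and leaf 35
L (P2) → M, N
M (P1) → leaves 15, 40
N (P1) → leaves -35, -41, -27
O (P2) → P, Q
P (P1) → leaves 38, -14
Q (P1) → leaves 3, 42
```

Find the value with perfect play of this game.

-2

D (P1): max(-12, 1) = 1
E (P1): max(38, -43) = 38
F (P1): max(-2, -43, -12) = -2
C (P2): min(1, 38, -2) = -2
B (P1): max(-2, -46) = -2
I (P1): max(47, 41) = 47
J (P1): max(7, -38) = 7
H (P2): min(47, 7, -22, 49) = -22
G (P1): max(-22, 48) = 48
M (P1): max(15, 40) = 40
N (P1): max(-35, -41, -27) = -27
L (P2): min(40, -27) = -27
P (P1): max(38, -14) = 38
Q (P1): max(3, 42) = 42
O (P2): min(38, 42) = 38
K (P1): max(-27, 38, 35) = 38
Root (P2): min(-2, 48, 38) = -2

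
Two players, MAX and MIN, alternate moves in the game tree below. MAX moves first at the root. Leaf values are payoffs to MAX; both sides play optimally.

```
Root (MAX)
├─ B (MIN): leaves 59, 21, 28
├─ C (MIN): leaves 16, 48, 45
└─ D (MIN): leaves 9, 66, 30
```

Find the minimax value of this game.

21

B (MIN): min(59, 21, 28) = 21
C (MIN): min(16, 48, 45) = 16
D (MIN): min(9, 66, 30) = 9
Root (MAX): max(21, 16, 9) = 21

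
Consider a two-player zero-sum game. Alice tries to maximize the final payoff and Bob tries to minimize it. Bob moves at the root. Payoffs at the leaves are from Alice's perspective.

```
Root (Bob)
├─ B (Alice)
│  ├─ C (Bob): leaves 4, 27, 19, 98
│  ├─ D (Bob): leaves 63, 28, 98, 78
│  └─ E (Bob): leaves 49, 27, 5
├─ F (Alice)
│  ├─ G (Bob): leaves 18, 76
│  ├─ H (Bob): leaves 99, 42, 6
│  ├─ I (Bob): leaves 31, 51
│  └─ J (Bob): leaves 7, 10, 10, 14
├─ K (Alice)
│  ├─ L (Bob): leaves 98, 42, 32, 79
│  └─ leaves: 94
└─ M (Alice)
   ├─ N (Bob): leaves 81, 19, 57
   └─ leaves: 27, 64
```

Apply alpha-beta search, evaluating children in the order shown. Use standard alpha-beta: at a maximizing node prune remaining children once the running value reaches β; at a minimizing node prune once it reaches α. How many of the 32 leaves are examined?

26

C [α=-∞,β=+∞]: v=4
D [α=4,β=+∞]: v=28
E [α=28,β=+∞]: v=27 after child 2 ≤ α → α-cutoff, skip 1
B [α=-∞,β=+∞]: v=28
G [α=-∞,β=28]: v=18
H [α=18,β=28]: v=6
I [α=18,β=28]: v=31
F [α=-∞,β=28]: v=31 after child 3 ≥ β → β-cutoff, skip 1
L [α=-∞,β=28]: v=32
K [α=-∞,β=28]: v=32 after child 1 ≥ β → β-cutoff, skip 1
N [α=-∞,β=28]: v=19
M [α=-∞,β=28]: v=64
Root [α=-∞,β=+∞]: v=28
Leaves evaluated: 26 of 32.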